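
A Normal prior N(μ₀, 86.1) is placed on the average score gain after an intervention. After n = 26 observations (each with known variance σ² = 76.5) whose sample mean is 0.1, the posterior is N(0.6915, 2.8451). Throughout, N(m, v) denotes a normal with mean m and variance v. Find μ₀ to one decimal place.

With known observation variance, the Normal–Normal posterior has precision τ_n = τ₀ + n/σ² and mean μ_n = (τ₀μ₀ + (n/σ²)x̄)/τ_n.
Here τ₀ = 1/86.1 = 0.011614 and τ_data = 26/76.5 = 0.339869, so τ_n = 0.351483.
Rearranging for μ₀: μ₀ = (μ_n·τ_n − τ_data·x̄)/τ₀ = (0.6915·0.351483 − 0.339869·0.1) / 0.011614 = 0.209064/0.011614 ≈ 18.0.

μ₀ = 18.0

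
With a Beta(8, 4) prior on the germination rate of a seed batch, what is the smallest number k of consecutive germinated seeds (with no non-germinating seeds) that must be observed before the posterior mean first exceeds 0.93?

After k germinated seeds and 0 non-germinating seeds the posterior is Beta(8+k, 4), with mean (8+k)/(8+4+k).
Set (8+k)/(12+k) > 0.93 and solve: k > (0.93·12 − 8)/(1 − 0.93) = 45.143.
The smallest integer exceeding 45.143 is 46, and checking k=46: (54)/(58) = 0.9310 > 0.93.

k = 46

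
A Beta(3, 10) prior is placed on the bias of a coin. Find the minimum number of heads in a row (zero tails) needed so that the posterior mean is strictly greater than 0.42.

k = 5

After k heads and 0 tails the posterior is Beta(3+k, 10), with mean (3+k)/(3+10+k).
Set (3+k)/(13+k) > 0.42 and solve: k > (0.42·13 − 3)/(1 − 0.42) = 4.241.
The smallest integer exceeding 4.241 is 5.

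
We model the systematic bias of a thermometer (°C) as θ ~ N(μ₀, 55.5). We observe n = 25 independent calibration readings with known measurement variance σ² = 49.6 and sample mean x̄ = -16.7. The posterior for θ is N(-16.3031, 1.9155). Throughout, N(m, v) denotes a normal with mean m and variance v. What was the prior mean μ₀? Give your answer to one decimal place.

μ₀ = -5.2

The posterior mean is a precision-weighted average: μ_n = (τ₀μ₀ + τ_data·x̄)/(τ₀+τ_data), with τ₀=1/σ₀² and τ_data=n/σ².
Here τ₀ = 1/55.5 = 0.018018 and τ_data = 25/49.6 = 0.504032, so τ_n = 0.522050.
Rearranging for μ₀: μ₀ = (μ_n·τ_n − τ_data·x̄)/τ₀ = (-16.3031·0.522050 − 0.504032·-16.7) / 0.018018 = -0.093699/0.018018 ≈ -5.2.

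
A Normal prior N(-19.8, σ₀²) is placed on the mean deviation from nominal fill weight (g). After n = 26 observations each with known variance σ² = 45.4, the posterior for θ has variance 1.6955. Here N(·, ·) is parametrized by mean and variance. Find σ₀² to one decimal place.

Posterior precision equals prior precision plus data precision: 1/σ_n² = 1/σ₀² + n/σ².
So 1/σ₀² = 1/1.6955 − 26/45.4 = 0.589797 − 0.572687 = 0.017110.
Hence σ₀² = 1/0.017110 ≈ 58.4.

σ₀² = 58.4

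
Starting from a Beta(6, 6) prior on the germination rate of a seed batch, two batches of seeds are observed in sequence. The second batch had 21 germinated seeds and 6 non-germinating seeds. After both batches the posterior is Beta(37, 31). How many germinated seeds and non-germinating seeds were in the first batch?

10 germinated seeds and 19 non-germinating seeds

Sequential conjugate updates are equivalent to a single update on the pooled data, so total successes = posterior α − prior α and total failures = posterior β − prior β.
Total across both batches: 37−6=31 germinated seeds, 31−6=25 non-germinating seeds.
Subtract the second batch: 31−21=10 germinated seeds and 25−6=19 non-germinating seeds.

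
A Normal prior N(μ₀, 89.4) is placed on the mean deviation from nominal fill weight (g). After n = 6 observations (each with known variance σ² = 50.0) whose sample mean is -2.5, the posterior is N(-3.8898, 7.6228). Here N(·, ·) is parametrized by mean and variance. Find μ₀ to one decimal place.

μ₀ = -18.8

The posterior mean is a precision-weighted average: μ_n = (τ₀μ₀ + τ_data·x̄)/(τ₀+τ_data), with τ₀=1/σ₀² and τ_data=n/σ².
Here τ₀ = 1/89.4 = 0.011186 and τ_data = 6/50.0 = 0.120000, so τ_n = 0.131186.
Rearranging for μ₀: μ₀ = (μ_n·τ_n − τ_data·x̄)/τ₀ = (-3.8898·0.131186 − 0.120000·-2.5) / 0.011186 = -0.210287/0.011186 ≈ -18.8.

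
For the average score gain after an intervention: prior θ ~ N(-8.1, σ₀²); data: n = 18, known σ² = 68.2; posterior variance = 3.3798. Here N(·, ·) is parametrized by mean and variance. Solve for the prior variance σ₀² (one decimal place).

For the Normal–Normal model with known σ², precisions add: τ_n = τ₀ + n/σ².
So 1/σ₀² = 1/3.3798 − 18/68.2 = 0.295875 − 0.263930 = 0.031945.
Hence σ₀² = 1/0.031945 ≈ 31.3.

σ₀² = 31.3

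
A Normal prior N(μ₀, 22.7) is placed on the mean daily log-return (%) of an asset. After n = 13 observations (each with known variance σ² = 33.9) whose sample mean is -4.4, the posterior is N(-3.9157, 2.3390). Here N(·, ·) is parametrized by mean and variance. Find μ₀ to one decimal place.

μ₀ = 0.3

The posterior mean is a precision-weighted average: μ_n = (τ₀μ₀ + τ_data·x̄)/(τ₀+τ_data), with τ₀=1/σ₀² and τ_data=n/σ².
Here τ₀ = 1/22.7 = 0.044053 and τ_data = 13/33.9 = 0.383481, so τ_n = 0.427534.
Rearranging for μ₀: μ₀ = (μ_n·τ_n − τ_data·x̄)/τ₀ = (-3.9157·0.427534 − 0.383481·-4.4) / 0.044053 = 0.013222/0.044053 ≈ 0.3.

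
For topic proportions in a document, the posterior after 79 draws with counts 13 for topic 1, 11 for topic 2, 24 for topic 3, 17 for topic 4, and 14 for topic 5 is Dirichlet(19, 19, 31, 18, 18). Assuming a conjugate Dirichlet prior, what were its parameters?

Dirichlet(6, 8, 7, 1, 4)

For a Dirichlet(α) prior with multinomial counts c, the posterior is Dirichlet(α + c) componentwise.
Subtract each count from the matching posterior parameter: 19−13=6, 19−11=8, 31−24=7, 18−17=1, 18−14=4.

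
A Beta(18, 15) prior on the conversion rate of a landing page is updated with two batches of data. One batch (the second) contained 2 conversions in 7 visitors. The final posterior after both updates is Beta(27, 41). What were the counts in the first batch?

Sequential conjugate updates are equivalent to a single update on the pooled data, so total successes = posterior α − prior α and total failures = posterior β − prior β.
Total across both batches: 27−18=9 conversions, 41−15=26 bounces.
Subtract the second batch: 9−2=7 conversions and 26−5=21 bounces.

7 conversions and 21 bounces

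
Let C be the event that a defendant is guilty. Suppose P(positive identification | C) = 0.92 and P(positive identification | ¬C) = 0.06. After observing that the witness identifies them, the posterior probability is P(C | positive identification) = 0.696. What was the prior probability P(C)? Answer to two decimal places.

P(C) = 0.13

In odds form, posterior odds = prior odds × likelihood ratio, so prior odds = posterior odds ÷ LR.
Posterior odds = 0.696/(1−0.696) = 2.2895. LR = 0.92/0.06 = 15.3333.
Prior odds = 2.2895/15.3333 = 0.1493, so P(C) = 0.1493/(1+0.1493) ≈ 0.13.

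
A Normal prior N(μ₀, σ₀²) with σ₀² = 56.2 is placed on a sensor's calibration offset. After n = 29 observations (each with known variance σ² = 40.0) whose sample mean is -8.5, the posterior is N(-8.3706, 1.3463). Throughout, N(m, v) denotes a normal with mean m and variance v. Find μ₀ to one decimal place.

With known observation variance, the Normal–Normal posterior has precision τ_n = τ₀ + n/σ² and mean μ_n = (τ₀μ₀ + (n/σ²)x̄)/τ_n.
Here τ₀ = 1/56.2 = 0.017794 and τ_data = 29/40.0 = 0.725000, so τ_n = 0.742794.
Rearranging for μ₀: μ₀ = (μ_n·τ_n − τ_data·x̄)/τ₀ = (-8.3706·0.742794 − 0.725000·-8.5) / 0.017794 = -0.055131/0.017794 ≈ -3.1.

μ₀ = -3.1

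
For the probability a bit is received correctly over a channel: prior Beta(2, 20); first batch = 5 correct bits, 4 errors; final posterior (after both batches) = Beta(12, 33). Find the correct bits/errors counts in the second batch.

Because Beta–binomial updating is additive in the counts, the combined data contributed (α_post−α_prior, β_post−β_prior) successes and failures.
Total across both batches: 12−2=10 correct bits, 33−20=13 errors.
Subtract the first batch: 10−5=5 correct bits and 13−4=9 errors.

5 correct bits and 9 errors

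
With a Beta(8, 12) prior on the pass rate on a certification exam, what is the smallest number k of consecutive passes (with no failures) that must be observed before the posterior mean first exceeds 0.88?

After k passes and 0 failures the posterior is Beta(8+k, 12), with mean (8+k)/(8+12+k).
Set (8+k)/(20+k) > 0.88 and solve: k > (0.88·20 − 8)/(1 − 0.88) = 80.000.
The smallest integer exceeding 80.000 is 81, and checking k=81: (89)/(101) = 0.8812 > 0.88.

k = 81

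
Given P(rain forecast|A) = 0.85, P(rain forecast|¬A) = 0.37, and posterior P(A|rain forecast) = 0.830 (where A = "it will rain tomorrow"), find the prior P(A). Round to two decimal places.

P(A) = 0.68

In odds form, posterior odds = prior odds × likelihood ratio, so prior odds = posterior odds ÷ LR.
Posterior odds = 0.830/(1−0.830) = 4.8824. LR = 0.85/0.37 = 2.2973.
Prior odds = 4.8824/2.2973 = 2.1253, so P(A) = 2.1253/(1+2.1253) ≈ 0.68.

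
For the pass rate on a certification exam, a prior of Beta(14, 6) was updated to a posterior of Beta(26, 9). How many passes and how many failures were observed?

A Beta(α, β) prior with s successes and f failures in binomial data gives a Beta(α+s, β+f) posterior.
Match parameters: s=26−14=12, f=9−6=3.

12 passes and 3 failures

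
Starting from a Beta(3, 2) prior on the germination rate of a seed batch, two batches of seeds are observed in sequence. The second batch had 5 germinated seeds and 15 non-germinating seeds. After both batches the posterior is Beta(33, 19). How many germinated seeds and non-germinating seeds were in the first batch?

Because Beta–binomial updating is additive in the counts, the combined data contributed (α_post−α_prior, β_post−β_prior) successes and failures.
Total across both batches: 33−3=30 germinated seeds, 19−2=17 non-germinating seeds.
Subtract the second batch: 30−5=25 germinated seeds and 17−15=2 non-germinating seeds.

25 germinated seeds and 2 non-germinating seeds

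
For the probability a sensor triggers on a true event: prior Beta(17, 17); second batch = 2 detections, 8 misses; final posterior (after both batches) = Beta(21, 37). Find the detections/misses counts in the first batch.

2 detections and 12 misses

Sequential conjugate updates are equivalent to a single update on the pooled data, so total successes = posterior α − prior α and total failures = posterior β − prior β.
Total across both batches: 21−17=4 detections, 37−17=20 misses.
Subtract the second batch: 4−2=2 detections and 20−8=12 misses.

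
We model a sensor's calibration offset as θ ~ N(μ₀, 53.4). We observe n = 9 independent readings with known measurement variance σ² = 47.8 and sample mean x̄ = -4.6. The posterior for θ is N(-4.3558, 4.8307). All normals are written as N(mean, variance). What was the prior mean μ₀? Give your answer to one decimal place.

μ₀ = -1.9

With known observation variance, the Normal–Normal posterior has precision τ_n = τ₀ + n/σ² and mean μ_n = (τ₀μ₀ + (n/σ²)x̄)/τ_n.
Here τ₀ = 1/53.4 = 0.018727 and τ_data = 9/47.8 = 0.188285, so τ_n = 0.207012.
Rearranging for μ₀: μ₀ = (μ_n·τ_n − τ_data·x̄)/τ₀ = (-4.3558·0.207012 − 0.188285·-4.6) / 0.018727 = -0.035592/0.018727 ≈ -1.9.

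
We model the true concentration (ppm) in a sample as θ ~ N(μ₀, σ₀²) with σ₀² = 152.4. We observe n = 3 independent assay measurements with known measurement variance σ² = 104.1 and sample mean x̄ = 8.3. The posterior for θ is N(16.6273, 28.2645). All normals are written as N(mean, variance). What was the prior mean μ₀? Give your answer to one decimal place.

μ₀ = 53.2

With known observation variance, the Normal–Normal posterior has precision τ_n = τ₀ + n/σ² and mean μ_n = (τ₀μ₀ + (n/σ²)x̄)/τ_n.
Here τ₀ = 1/152.4 = 0.006562 and τ_data = 3/104.1 = 0.028818, so τ_n = 0.035380.
Rearranging for μ₀: μ₀ = (μ_n·τ_n − τ_data·x̄)/τ₀ = (16.6273·0.035380 − 0.028818·8.3) / 0.006562 = 0.349084/0.006562 ≈ 53.2.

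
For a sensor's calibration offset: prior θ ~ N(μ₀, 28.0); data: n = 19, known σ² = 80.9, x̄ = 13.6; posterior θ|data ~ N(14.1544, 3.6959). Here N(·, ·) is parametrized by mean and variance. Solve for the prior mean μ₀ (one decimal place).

The posterior mean is a precision-weighted average: μ_n = (τ₀μ₀ + τ_data·x̄)/(τ₀+τ_data), with τ₀=1/σ₀² and τ_data=n/σ².
Here τ₀ = 1/28.0 = 0.035714 and τ_data = 19/80.9 = 0.234858, so τ_n = 0.270572.
Rearranging for μ₀: μ₀ = (μ_n·τ_n − τ_data·x̄)/τ₀ = (14.1544·0.270572 − 0.234858·13.6) / 0.035714 = 0.635716/0.035714 ≈ 17.8.

μ₀ = 17.8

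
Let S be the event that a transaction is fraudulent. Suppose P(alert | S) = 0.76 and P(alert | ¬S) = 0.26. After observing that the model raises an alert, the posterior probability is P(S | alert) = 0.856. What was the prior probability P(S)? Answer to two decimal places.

Bayes' rule in odds form gives O(S|E) = O(S)·[P(E|S)/P(E|¬S)], hence O(S) = O(S|E)/LR.
Posterior odds = 0.856/(1−0.856) = 5.9444. LR = 0.76/0.26 = 2.9231.
Prior odds = 5.9444/2.9231 = 2.0336, so P(S) = 2.0336/(1+2.0336) ≈ 0.67.

P(S) = 0.67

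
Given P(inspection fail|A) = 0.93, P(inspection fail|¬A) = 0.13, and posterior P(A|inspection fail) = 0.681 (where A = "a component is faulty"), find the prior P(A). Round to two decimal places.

P(A) = 0.23

Bayes' rule in odds form gives O(A|E) = O(A)·[P(E|A)/P(E|¬A)], hence O(A) = O(A|E)/LR.
Posterior odds = 0.681/(1−0.681) = 2.1348. LR = 0.93/0.13 = 7.1538.
Prior odds = 2.1348/7.1538 = 0.2984, so P(A) = 0.2984/(1+0.2984) ≈ 0.23.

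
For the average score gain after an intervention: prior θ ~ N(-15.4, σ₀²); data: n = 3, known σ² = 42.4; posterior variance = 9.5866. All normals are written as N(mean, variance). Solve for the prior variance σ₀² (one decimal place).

For the Normal–Normal model with known σ², precisions add: τ_n = τ₀ + n/σ².
So 1/σ₀² = 1/9.5866 − 3/42.4 = 0.104312 − 0.070755 = 0.033557.
Hence σ₀² = 1/0.033557 ≈ 29.8.

σ₀² = 29.8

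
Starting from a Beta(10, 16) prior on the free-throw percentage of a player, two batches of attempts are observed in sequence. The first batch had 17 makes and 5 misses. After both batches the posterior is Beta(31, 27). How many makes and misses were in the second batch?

Sequential conjugate updates are equivalent to a single update on the pooled data, so total successes = posterior α − prior α and total failures = posterior β − prior β.
Total across both batches: 31−10=21 makes, 27−16=11 misses.
Subtract the first batch: 21−17=4 makes and 11−5=6 misses.

4 makes and 6 misses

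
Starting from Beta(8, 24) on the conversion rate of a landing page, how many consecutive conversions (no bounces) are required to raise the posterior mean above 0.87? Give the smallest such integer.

k = 153

After k conversions and 0 bounces the posterior is Beta(8+k, 24), with mean (8+k)/(8+24+k).
Set (8+k)/(32+k) > 0.87 and solve: k > (0.87·32 − 8)/(1 − 0.87) = 152.615.
The smallest integer exceeding 152.615 is 153.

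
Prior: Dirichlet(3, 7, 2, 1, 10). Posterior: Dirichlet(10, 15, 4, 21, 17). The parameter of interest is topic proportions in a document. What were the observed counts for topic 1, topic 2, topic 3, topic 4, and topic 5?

For a Dirichlet(α) prior with multinomial counts c, the posterior is Dirichlet(α + c) componentwise.
Counts are posterior − prior componentwise: 10−3=7, 15−7=8, 4−2=2, 21−1=20, 17−10=7.

counts (7, 8, 2, 20, 7)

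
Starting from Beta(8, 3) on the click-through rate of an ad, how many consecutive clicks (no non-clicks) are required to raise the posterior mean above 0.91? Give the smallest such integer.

After k clicks and 0 non-clicks the posterior is Beta(8+k, 3), with mean (8+k)/(8+3+k).
Set (8+k)/(11+k) > 0.91 and solve: k > (0.91·11 − 8)/(1 − 0.91) = 22.333.
The smallest integer exceeding 22.333 is 23.

k = 23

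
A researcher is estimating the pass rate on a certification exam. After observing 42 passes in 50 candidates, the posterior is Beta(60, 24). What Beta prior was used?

A Beta(a, b) prior with s successes and f failures in binomial data gives a Beta(a+s, b+f) posterior.
Subtract the data counts: 60−42=18, 24−8=16.

Beta(18, 16)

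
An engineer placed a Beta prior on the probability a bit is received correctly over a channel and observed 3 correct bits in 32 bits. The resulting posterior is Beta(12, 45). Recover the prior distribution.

Beta(9, 16)

Under Beta–binomial conjugacy the posterior parameters are (α+s, β+f).
Subtract the data counts: 12−3=9, 45−29=16.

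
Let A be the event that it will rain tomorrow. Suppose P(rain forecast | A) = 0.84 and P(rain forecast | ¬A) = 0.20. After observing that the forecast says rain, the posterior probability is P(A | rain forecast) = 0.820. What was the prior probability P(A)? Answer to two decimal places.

P(A) = 0.52

In odds form, posterior odds = prior odds × likelihood ratio, so prior odds = posterior odds ÷ LR.
Posterior odds = 0.820/(1−0.820) = 4.5556. LR = 0.84/0.20 = 4.2000.
Prior odds = 4.5556/4.2000 = 1.0847, so P(A) = 1.0847/(1+1.0847) ≈ 0.52.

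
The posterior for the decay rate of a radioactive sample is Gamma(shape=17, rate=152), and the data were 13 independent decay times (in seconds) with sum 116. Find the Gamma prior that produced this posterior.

For an exponential likelihood with a Gamma(α, β) prior on the rate, n observations with total T give posterior Gamma(α+n, β+T).
So α = 17 − 13 = 4 and β = 152 − 116 = 36.

Gamma(shape=4, rate=36)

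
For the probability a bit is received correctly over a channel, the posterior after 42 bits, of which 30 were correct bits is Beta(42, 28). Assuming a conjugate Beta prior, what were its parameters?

Beta(12, 16)

A Beta(α, β) prior with s successes and f failures in binomial data gives a Beta(α+s, β+f) posterior.
Subtract the data counts: 42−30=12, 28−12=16.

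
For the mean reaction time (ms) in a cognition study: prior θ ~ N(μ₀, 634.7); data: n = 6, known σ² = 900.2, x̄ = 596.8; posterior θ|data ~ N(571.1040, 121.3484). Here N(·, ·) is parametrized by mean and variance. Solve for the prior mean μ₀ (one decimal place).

The posterior mean is a precision-weighted average: μ_n = (τ₀μ₀ + τ_data·x̄)/(τ₀+τ_data), with τ₀=1/σ₀² and τ_data=n/σ².
Here τ₀ = 1/634.7 = 0.001576 and τ_data = 6/900.2 = 0.006665, so τ_n = 0.008241.
Rearranging for μ₀: μ₀ = (μ_n·τ_n − τ_data·x̄)/τ₀ = (571.1040·0.008241 − 0.006665·596.8) / 0.001576 = 0.728796/0.001576 ≈ 462.4.

μ₀ = 462.4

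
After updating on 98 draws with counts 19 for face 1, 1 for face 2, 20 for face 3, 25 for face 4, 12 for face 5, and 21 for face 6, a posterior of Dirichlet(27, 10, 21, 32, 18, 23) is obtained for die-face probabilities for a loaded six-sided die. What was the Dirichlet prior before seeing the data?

Dirichlet(8, 9, 1, 7, 6, 2)

For a Dirichlet(α) prior with multinomial counts c, the posterior is Dirichlet(α + c) componentwise.
Subtract each count from the matching posterior parameter: 27−19=8, 10−1=9, 21−20=1, 32−25=7, 18−12=6, 23−21=2.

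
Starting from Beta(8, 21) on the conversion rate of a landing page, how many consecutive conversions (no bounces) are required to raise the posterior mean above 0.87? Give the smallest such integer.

After k conversions and 0 bounces the posterior is Beta(8+k, 21), with mean (8+k)/(8+21+k).
Set (8+k)/(29+k) > 0.87 and solve: k > (0.87·29 − 8)/(1 − 0.87) = 132.538.
The smallest integer exceeding 132.538 is 133.

k = 133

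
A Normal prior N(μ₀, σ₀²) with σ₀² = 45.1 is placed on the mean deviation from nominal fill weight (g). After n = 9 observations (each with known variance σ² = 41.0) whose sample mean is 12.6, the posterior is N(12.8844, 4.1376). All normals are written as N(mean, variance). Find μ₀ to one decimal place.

μ₀ = 15.7

The posterior mean is a precision-weighted average: μ_n = (τ₀μ₀ + τ_data·x̄)/(τ₀+τ_data), with τ₀=1/σ₀² and τ_data=n/σ².
Here τ₀ = 1/45.1 = 0.022173 and τ_data = 9/41.0 = 0.219512, so τ_n = 0.241685.
Rearranging for μ₀: μ₀ = (μ_n·τ_n − τ_data·x̄)/τ₀ = (12.8844·0.241685 − 0.219512·12.6) / 0.022173 = 0.348115/0.022173 ≈ 15.7.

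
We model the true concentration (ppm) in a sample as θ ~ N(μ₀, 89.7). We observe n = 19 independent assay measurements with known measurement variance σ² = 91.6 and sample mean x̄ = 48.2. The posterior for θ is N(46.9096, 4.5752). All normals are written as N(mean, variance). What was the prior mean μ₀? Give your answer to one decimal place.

μ₀ = 22.9

With known observation variance, the Normal–Normal posterior has precision τ_n = τ₀ + n/σ² and mean μ_n = (τ₀μ₀ + (n/σ²)x̄)/τ_n.
Here τ₀ = 1/89.7 = 0.011148 and τ_data = 19/91.6 = 0.207424, so τ_n = 0.218572.
Rearranging for μ₀: μ₀ = (μ_n·τ_n − τ_data·x̄)/τ₀ = (46.9096·0.218572 − 0.207424·48.2) / 0.011148 = 0.255288/0.011148 ≈ 22.9.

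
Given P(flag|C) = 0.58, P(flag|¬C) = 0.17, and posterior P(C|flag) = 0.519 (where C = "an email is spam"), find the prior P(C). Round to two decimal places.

In odds form, posterior odds = prior odds × likelihood ratio, so prior odds = posterior odds ÷ LR.
Posterior odds = 0.519/(1−0.519) = 1.0790. LR = 0.58/0.17 = 3.4118.
Prior odds = 1.0790/3.4118 = 0.3163, so P(C) = 0.3163/(1+0.3163) ≈ 0.24.

P(C) = 0.24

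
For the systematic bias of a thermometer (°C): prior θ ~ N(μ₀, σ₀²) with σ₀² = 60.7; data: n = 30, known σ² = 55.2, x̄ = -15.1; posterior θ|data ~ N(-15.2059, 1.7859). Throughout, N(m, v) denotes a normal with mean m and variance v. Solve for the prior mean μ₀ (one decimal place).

The posterior mean is a precision-weighted average: μ_n = (τ₀μ₀ + τ_data·x̄)/(τ₀+τ_data), with τ₀=1/σ₀² and τ_data=n/σ².
Here τ₀ = 1/60.7 = 0.016474 and τ_data = 30/55.2 = 0.543478, so τ_n = 0.559952.
Rearranging for μ₀: μ₀ = (μ_n·τ_n − τ_data·x̄)/τ₀ = (-15.2059·0.559952 − 0.543478·-15.1) / 0.016474 = -0.308056/0.016474 ≈ -18.7.

μ₀ = -18.7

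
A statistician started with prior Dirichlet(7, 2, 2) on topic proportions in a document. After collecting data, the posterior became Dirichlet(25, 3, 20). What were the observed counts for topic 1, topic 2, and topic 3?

counts (18, 1, 18)

For a Dirichlet(α) prior with multinomial counts c, the posterior is Dirichlet(α + c) componentwise.
Counts are posterior − prior componentwise: 25−7=18, 3−2=1, 20−2=18.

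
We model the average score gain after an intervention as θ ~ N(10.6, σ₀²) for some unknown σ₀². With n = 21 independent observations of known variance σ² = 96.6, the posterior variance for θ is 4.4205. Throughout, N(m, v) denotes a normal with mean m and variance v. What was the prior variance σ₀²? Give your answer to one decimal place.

σ₀² = 113.3

Posterior precision equals prior precision plus data precision: 1/σ_n² = 1/σ₀² + n/σ².
So 1/σ₀² = 1/4.4205 − 21/96.6 = 0.226219 − 0.217391 = 0.008828.
Hence σ₀² = 1/0.008828 ≈ 113.3.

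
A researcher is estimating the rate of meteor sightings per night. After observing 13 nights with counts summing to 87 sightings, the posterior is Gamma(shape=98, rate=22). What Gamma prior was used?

Gamma(shape=11, rate=9)

A Gamma(α, β) prior (rate parametrization) on a Poisson rate with n observations summing to S gives posterior Gamma(α+S, β+n).
So α = 98 − 87 = 11 and β = 22 − 13 = 9.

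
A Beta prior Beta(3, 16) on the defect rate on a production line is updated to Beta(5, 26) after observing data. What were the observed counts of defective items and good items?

2 defective items and 10 good items

Beta is conjugate to the binomial likelihood: posterior = Beta(a+s, b+f).
So s = 5 − 3 = 2 and f = 26 − 16 = 10.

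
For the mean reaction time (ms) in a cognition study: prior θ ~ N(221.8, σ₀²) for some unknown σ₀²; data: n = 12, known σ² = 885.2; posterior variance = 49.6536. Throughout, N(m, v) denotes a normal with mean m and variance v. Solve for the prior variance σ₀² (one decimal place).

σ₀² = 151.9

For the Normal–Normal model with known σ², precisions add: τ_n = τ₀ + n/σ².
So 1/σ₀² = 1/49.6536 − 12/885.2 = 0.020140 − 0.013556 = 0.006584.
Hence σ₀² = 1/0.006584 ≈ 151.9.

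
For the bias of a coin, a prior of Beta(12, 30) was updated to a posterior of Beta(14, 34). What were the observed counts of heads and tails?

A Beta(α, β) prior with s successes and f failures in binomial data gives a Beta(α+s, β+f) posterior.
So s = 14 − 12 = 2 and f = 34 − 30 = 4.

2 heads and 4 tails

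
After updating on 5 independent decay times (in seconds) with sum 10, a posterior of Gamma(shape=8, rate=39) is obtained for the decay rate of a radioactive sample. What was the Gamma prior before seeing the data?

Gamma(shape=3, rate=29)

For an exponential likelihood with a Gamma(α, β) prior on the rate, n observations with total T give posterior Gamma(α+n, β+T).
So α = 8 − 5 = 3 and β = 39 − 10 = 29.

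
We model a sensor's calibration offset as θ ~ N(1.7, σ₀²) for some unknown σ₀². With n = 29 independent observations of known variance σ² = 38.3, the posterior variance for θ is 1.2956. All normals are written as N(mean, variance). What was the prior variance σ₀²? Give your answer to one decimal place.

σ₀² = 68.2

Posterior precision equals prior precision plus data precision: 1/σ_n² = 1/σ₀² + n/σ².
So 1/σ₀² = 1/1.2956 − 29/38.3 = 0.771843 − 0.757180 = 0.014663.
Hence σ₀² = 1/0.014663 ≈ 68.2.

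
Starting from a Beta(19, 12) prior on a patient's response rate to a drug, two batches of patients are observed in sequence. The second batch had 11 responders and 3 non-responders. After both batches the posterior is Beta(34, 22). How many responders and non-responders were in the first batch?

4 responders and 7 non-responders

Sequential conjugate updates are equivalent to a single update on the pooled data, so total successes = posterior α − prior α and total failures = posterior β − prior β.
Total across both batches: 34−19=15 responders, 22−12=10 non-responders.
Subtract the second batch: 15−11=4 responders and 10−3=7 non-responders.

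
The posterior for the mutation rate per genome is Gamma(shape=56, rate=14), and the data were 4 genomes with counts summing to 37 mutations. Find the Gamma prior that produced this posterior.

A Gamma(α, β) prior (rate parametrization) on a Poisson rate with n observations summing to S gives posterior Gamma(α+S, β+n).
So α = 56 − 37 = 19 and β = 14 − 4 = 10.

Gamma(shape=19, rate=10)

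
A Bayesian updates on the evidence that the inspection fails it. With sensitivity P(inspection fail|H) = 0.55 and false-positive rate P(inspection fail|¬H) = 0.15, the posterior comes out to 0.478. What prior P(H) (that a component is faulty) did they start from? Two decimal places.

P(H) = 0.20

In odds form, posterior odds = prior odds × likelihood ratio, so prior odds = posterior odds ÷ LR.
Posterior odds = 0.478/(1−0.478) = 0.9157. LR = 0.55/0.15 = 3.6667.
Prior odds = 0.9157/3.6667 = 0.2497, so P(H) = 0.2497/(1+0.2497) ≈ 0.20.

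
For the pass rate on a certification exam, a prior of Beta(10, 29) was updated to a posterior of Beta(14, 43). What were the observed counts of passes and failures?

4 passes and 14 failures

A Beta(a, b) prior with s successes and f failures in binomial data gives a Beta(a+s, b+f) posterior.
Match parameters: s=14−10=4, f=43−29=14.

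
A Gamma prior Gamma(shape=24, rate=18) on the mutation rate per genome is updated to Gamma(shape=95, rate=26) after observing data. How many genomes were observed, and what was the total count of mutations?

A Gamma(α, β) prior (rate parametrization) on a Poisson rate with n observations summing to S gives posterior Gamma(α+S, β+n).
Matching: Σxᵢ = 95 − 24 = 71 and n = 26 − 18 = 8.

n = 8 genomes with total 71 mutations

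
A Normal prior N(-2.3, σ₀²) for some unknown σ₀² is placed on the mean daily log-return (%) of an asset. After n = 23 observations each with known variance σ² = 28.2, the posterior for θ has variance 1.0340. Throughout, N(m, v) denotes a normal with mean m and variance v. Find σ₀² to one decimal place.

Posterior precision equals prior precision plus data precision: 1/σ_n² = 1/σ₀² + n/σ².
So 1/σ₀² = 1/1.0340 − 23/28.2 = 0.967118 − 0.815603 = 0.151515.
Hence σ₀² = 1/0.151515 ≈ 6.6.

σ₀² = 6.6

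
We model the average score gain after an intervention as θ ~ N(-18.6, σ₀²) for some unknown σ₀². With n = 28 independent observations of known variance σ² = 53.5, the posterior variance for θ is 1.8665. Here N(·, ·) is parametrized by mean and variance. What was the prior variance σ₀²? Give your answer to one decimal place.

Posterior precision equals prior precision plus data precision: 1/σ_n² = 1/σ₀² + n/σ².
So 1/σ₀² = 1/1.8665 − 28/53.5 = 0.535762 − 0.523364 = 0.012398.
Hence σ₀² = 1/0.012398 ≈ 80.7.

σ₀² = 80.7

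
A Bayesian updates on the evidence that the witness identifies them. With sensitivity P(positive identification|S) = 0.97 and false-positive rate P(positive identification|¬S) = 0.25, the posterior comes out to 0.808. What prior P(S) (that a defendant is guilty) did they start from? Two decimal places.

Bayes' rule in odds form gives O(S|E) = O(S)·[P(E|S)/P(E|¬S)], hence O(S) = O(S|E)/LR.
Posterior odds = 0.808/(1−0.808) = 4.2083. LR = 0.97/0.25 = 3.8800.
Prior odds = 4.2083/3.8800 = 1.0846, so P(S) = 1.0846/(1+1.0846) ≈ 0.52.

P(S) = 0.52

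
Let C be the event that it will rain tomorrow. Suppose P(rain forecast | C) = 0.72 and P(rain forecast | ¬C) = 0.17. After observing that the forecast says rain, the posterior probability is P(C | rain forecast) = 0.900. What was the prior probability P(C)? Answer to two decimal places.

In odds form, posterior odds = prior odds × likelihood ratio, so prior odds = posterior odds ÷ LR.
Posterior odds = 0.900/(1−0.900) = 9.0000. LR = 0.72/0.17 = 4.2353.
Prior odds = 9.0000/4.2353 = 2.1250, so P(C) = 2.1250/(1+2.1250) ≈ 0.68.

P(C) = 0.68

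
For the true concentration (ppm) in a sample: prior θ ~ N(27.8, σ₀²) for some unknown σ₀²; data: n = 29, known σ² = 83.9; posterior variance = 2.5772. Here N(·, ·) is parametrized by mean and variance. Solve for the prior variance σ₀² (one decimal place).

For the Normal–Normal model with known σ², precisions add: τ_n = τ₀ + n/σ².
So 1/σ₀² = 1/2.5772 − 29/83.9 = 0.388018 − 0.345650 = 0.042368.
Hence σ₀² = 1/0.042368 ≈ 23.6.

σ₀² = 23.6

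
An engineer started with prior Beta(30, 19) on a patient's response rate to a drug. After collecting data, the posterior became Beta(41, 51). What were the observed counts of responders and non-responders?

11 responders and 32 non-responders

Beta is conjugate to the binomial likelihood: posterior = Beta(α+s, β+f).
So s = 41 − 30 = 11 and f = 51 − 19 = 32.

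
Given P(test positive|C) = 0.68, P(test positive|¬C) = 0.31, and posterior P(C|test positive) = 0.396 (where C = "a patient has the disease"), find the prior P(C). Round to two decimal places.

P(C) = 0.23

Bayes' rule in odds form gives O(C|E) = O(C)·[P(E|C)/P(E|¬C)], hence O(C) = O(C|E)/LR.
Posterior odds = 0.396/(1−0.396) = 0.6556. LR = 0.68/0.31 = 2.1935.
Prior odds = 0.6556/2.1935 = 0.2989, so P(C) = 0.2989/(1+0.2989) ≈ 0.23.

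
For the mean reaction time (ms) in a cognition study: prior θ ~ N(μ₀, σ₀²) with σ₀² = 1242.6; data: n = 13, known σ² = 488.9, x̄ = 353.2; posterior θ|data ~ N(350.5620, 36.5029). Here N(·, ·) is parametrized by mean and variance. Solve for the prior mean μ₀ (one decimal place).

With known observation variance, the Normal–Normal posterior has precision τ_n = τ₀ + n/σ² and mean μ_n = (τ₀μ₀ + (n/σ²)x̄)/τ_n.
Here τ₀ = 1/1242.6 = 0.000805 and τ_data = 13/488.9 = 0.026590, so τ_n = 0.027395.
Rearranging for μ₀: μ₀ = (μ_n·τ_n − τ_data·x̄)/τ₀ = (350.5620·0.027395 − 0.026590·353.2) / 0.000805 = 0.212058/0.000805 ≈ 263.4.

μ₀ = 263.4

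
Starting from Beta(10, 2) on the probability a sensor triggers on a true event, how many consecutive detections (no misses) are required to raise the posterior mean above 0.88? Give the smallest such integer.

After k detections and 0 misses the posterior is Beta(10+k, 2), with mean (10+k)/(10+2+k).
Set (10+k)/(12+k) > 0.88 and solve: k > (0.88·12 − 10)/(1 − 0.88) = 4.667.
The smallest integer exceeding 4.667 is 5, and checking k=5: (15)/(17) = 0.8824 > 0.88.

k = 5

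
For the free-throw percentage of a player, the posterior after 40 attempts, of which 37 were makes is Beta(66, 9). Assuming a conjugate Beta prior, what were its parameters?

Beta(29, 6)

Beta is conjugate to the binomial likelihood: posterior = Beta(a+s, b+f).
So a = 66 − 37 = 29 and b = 9 − 3 = 6.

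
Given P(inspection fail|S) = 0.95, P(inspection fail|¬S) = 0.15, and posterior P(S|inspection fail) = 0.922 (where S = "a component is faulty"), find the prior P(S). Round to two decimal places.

P(S) = 0.65

Bayes' rule in odds form gives O(S|E) = O(S)·[P(E|S)/P(E|¬S)], hence O(S) = O(S|E)/LR.
Posterior odds = 0.922/(1−0.922) = 11.8205. LR = 0.95/0.15 = 6.3333.
Prior odds = 11.8205/6.3333 = 1.8664, so P(S) = 1.8664/(1+1.8664) ≈ 0.65.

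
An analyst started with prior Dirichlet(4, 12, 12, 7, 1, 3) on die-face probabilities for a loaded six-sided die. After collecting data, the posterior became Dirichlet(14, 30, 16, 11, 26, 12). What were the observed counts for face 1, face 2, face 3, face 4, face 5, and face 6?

counts (10, 18, 4, 4, 25, 9)

For a Dirichlet(α) prior with multinomial counts c, the posterior is Dirichlet(α + c) componentwise.
Counts are posterior − prior componentwise: 14−4=10, 30−12=18, 16−12=4, 11−7=4, 26−1=25, 12−3=9.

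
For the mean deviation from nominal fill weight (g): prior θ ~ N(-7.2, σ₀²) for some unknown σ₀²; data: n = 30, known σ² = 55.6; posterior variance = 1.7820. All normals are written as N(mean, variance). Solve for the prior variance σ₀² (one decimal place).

σ₀² = 46.3

For the Normal–Normal model with known σ², precisions add: τ_n = τ₀ + n/σ².
So 1/σ₀² = 1/1.7820 − 30/55.6 = 0.561167 − 0.539568 = 0.021599.
Hence σ₀² = 1/0.021599 ≈ 46.3.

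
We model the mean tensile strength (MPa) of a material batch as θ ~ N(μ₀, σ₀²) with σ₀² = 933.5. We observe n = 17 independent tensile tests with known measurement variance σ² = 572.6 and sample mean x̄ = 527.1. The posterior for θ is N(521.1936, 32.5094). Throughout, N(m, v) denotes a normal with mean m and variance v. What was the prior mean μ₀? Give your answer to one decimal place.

The posterior mean is a precision-weighted average: μ_n = (τ₀μ₀ + τ_data·x̄)/(τ₀+τ_data), with τ₀=1/σ₀² and τ_data=n/σ².
Here τ₀ = 1/933.5 = 0.001071 and τ_data = 17/572.6 = 0.029689, so τ_n = 0.030760.
Rearranging for μ₀: μ₀ = (μ_n·τ_n − τ_data·x̄)/τ₀ = (521.1936·0.030760 − 0.029689·527.1) / 0.001071 = 0.382843/0.001071 ≈ 357.5.

μ₀ = 357.5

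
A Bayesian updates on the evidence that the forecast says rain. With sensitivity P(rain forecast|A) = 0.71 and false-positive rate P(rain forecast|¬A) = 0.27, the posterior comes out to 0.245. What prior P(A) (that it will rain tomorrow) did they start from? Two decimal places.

Bayes' rule in odds form gives O(A|E) = O(A)·[P(E|A)/P(E|¬A)], hence O(A) = O(A|E)/LR.
Posterior odds = 0.245/(1−0.245) = 0.3245. LR = 0.71/0.27 = 2.6296.
Prior odds = 0.3245/2.6296 = 0.1234, so P(A) = 0.1234/(1+0.1234) ≈ 0.11.

P(A) = 0.11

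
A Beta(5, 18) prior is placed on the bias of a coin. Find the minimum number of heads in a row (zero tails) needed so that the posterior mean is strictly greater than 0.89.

After k heads and 0 tails the posterior is Beta(5+k, 18), with mean (5+k)/(5+18+k).
Set (5+k)/(23+k) > 0.89 and solve: k > (0.89·23 − 5)/(1 − 0.89) = 140.636.
The smallest integer exceeding 140.636 is 141, and checking k=141: (146)/(164) = 0.8902 > 0.89.

k = 141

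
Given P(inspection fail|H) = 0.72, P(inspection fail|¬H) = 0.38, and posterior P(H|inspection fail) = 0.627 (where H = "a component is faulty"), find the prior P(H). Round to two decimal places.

P(H) = 0.47

In odds form, posterior odds = prior odds × likelihood ratio, so prior odds = posterior odds ÷ LR.
Posterior odds = 0.627/(1−0.627) = 1.6810. LR = 0.72/0.38 = 1.8947.
Prior odds = 1.6810/1.8947 = 0.8872, so P(H) = 0.8872/(1+0.8872) ≈ 0.47.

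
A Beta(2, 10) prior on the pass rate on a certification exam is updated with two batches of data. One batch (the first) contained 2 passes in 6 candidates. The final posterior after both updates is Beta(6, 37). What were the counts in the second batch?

2 passes and 23 failures

Because Beta–binomial updating is additive in the counts, the combined data contributed (α_post−α_prior, β_post−β_prior) successes and failures.
Total across both batches: 6−2=4 passes, 37−10=27 failures.
Subtract the first batch: 4−2=2 passes and 27−4=23 failures.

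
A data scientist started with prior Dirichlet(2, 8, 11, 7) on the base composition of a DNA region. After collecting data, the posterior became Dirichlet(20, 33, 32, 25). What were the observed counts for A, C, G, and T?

counts (18, 25, 21, 18)

For a Dirichlet(α) prior with multinomial counts c, the posterior is Dirichlet(α + c) componentwise.
Counts are posterior − prior componentwise: 20−2=18, 33−8=25, 32−11=21, 25−7=18.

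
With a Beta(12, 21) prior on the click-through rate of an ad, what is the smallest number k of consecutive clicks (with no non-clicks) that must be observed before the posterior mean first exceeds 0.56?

After k clicks and 0 non-clicks the posterior is Beta(12+k, 21), with mean (12+k)/(12+21+k).
Set (12+k)/(33+k) > 0.56 and solve: k > (0.56·33 − 12)/(1 − 0.56) = 14.727.
The smallest integer exceeding 14.727 is 15, and checking k=15: (27)/(48) = 0.5625 > 0.56.

k = 15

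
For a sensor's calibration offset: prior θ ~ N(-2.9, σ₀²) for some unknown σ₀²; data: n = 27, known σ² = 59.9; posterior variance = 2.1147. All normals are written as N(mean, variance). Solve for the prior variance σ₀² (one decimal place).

σ₀² = 45.2

For the Normal–Normal model with known σ², precisions add: τ_n = τ₀ + n/σ².
So 1/σ₀² = 1/2.1147 − 27/59.9 = 0.472880 − 0.450751 = 0.022129.
Hence σ₀² = 1/0.022129 ≈ 45.2.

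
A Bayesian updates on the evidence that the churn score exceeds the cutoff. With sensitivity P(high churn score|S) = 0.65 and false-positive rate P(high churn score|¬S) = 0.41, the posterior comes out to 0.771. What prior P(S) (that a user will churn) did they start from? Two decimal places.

In odds form, posterior odds = prior odds × likelihood ratio, so prior odds = posterior odds ÷ LR.
Posterior odds = 0.771/(1−0.771) = 3.3668. LR = 0.65/0.41 = 1.5854.
Prior odds = 3.3668/1.5854 = 2.1236, so P(S) = 2.1236/(1+2.1236) ≈ 0.68.

P(S) = 0.68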